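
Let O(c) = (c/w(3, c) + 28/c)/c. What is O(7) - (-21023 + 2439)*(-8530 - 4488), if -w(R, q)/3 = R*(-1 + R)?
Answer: -30482740447/126 ≈ -2.4193e+8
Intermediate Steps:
w(R, q) = -3*R*(-1 + R)
O(c) = (28/c - c/18)/c (O(c) = (c/((3*3*(1 - 1*3))) + 28/c)/c = (c/((3*3*(1 - 3))) + 28/c)/c = (c/((3*3*(-2))) + 28/c)/c = (c/(-18) + 28/c)/c = (c*(-1/18) + 28/c)/c = (-c/18 + 28/c)/c = (28/c - c/18)/c)
O(7) - (-21023 + 2439)*(-8530 - 4488) = (-1/18 + 28/7²) - (-21023 + 2439)*(-8530 - 4488) = (-1/18 + 28*(1/49)) - (-18584)*(-13018) = (-1/18 + 4/7) - 1*241926512 = 65/126 - 241926512 = -30482740447/126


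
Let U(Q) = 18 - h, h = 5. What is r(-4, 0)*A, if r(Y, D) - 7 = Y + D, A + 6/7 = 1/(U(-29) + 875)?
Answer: -5321/2072 ≈ -2.5681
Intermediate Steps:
U(Q) = 13 (U(Q) = 18 - 1*5 = 18 - 5 = 13)
A = -5321/6216 (A = -6/7 + 1/(13 + 875) = -6/7 + 1/888 = -5321/6216 ≈ -0.85602)
r(Y, D) = 7 + D + Y (r(Y, D) = 7 + (Y + D) = 7 + (D + Y) = 7 + D + Y)
r(-4, 0)*A = (7 + 0 - 4)*(-5321/6216) = 3*(-5321/6216) = -5321/2072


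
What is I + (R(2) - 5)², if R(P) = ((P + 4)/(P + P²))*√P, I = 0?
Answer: (5 - √2)² ≈ 12.858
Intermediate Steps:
R(P) = √P*(4 + P)/(P + P²) (R(P) = ((4 + P)/(P + P²))*√P = √P*(4 + P)/(P + P²))
I + (R(2) - 5)² = 0 + ((4 + 2)/(√2*(1 + 2)) - 5)² = 0 + ((√2/2)*6/3 - 5)² = 0 + ((√2/2)*(⅓)*6 - 5)² = 0 + (√2 - 5)² = 0 + (-5 + √2)² = (-5 + √2)²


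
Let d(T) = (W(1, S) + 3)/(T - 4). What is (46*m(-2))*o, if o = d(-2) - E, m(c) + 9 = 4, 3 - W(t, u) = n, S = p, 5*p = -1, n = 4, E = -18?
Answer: -12190/3 ≈ -4063.3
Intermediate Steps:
p = -1/5 (p = (1/5)*(-1) = -1/5 ≈ -0.20000)
S = -1/5 ≈ -0.20000
W(t, u) = -1 (W(t, u) = 3 - 1*4 = 3 - 4 = -1)
m(c) = -5 (m(c) = -9 + 4 = -5)
d(T) = 2/(-4 + T) (d(T) = (-1 + 3)/(T - 4) = 2/(-4 + T))
o = 53/3 (o = 2/(-4 - 2) - 1*(-18) = 2/(-6) + 18 = 2*(-1/6) + 18 = -1/3 + 18 = 53/3 ≈ 17.667)
(46*m(-2))*o = (46*(-5))*(53/3) = -230*53/3 = -12190/3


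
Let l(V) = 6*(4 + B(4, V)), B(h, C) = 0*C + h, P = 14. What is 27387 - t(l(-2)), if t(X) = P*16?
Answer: 27163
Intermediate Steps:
B(h, C) = h (B(h, C) = 0 + h = h)
l(V) = 48 (l(V) = 6*(4 + 4) = 6*8 = 48)
t(X) = 224 (t(X) = 14*16 = 224)
27387 - t(l(-2)) = 27387 - 1*224 = 27387 - 224 = 27163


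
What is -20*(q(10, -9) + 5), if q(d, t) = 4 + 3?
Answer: -240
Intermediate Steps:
q(d, t) = 7
-20*(q(10, -9) + 5) = -20*(7 + 5) = -20*12 = -240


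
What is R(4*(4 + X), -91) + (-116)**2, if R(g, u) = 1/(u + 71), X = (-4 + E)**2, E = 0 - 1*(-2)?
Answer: 269119/20 ≈ 13456.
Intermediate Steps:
E = 2 (E = 0 + 2 = 2)
X = 4 (X = (-4 + 2)**2 = (-2)**2 = 4)
R(g, u) = 1/(71 + u)
R(4*(4 + X), -91) + (-116)**2 = 1/(71 - 91) + (-116)**2 = 1/(-20) + 13456 = -1/20 + 13456 = 269119/20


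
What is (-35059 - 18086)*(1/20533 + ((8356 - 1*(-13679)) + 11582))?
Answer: -36683754075990/20533 ≈ -1.7866e+9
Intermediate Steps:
(-35059 - 18086)*(1/20533 + ((8356 - 1*(-13679)) + 11582)) = -53145*(1/20533 + ((8356 + 13679) + 11582)) = -53145*(1/20533 + (22035 + 11582)) = -53145*(1/20533 + 33617) = -53145*690257862/20533 = -36683754075990/20533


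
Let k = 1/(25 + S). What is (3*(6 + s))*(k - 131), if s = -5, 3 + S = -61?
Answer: -5110/13 ≈ -393.08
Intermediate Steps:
S = -64 (S = -3 - 61 = -64)
k = -1/39 (k = 1/(25 - 64) = 1/(-39) = -1/39 ≈ -0.025641)
(3*(6 + s))*(k - 131) = (3*(6 - 5))*(-1/39 - 131) = (3*1)*(-5110/39) = 3*(-5110/39) = -5110/13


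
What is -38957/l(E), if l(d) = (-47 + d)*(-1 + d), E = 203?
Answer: -38957/31512 ≈ -1.2363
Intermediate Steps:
l(d) = (-1 + d)*(-47 + d)
-38957/l(E) = -38957/(47 + 203**2 - 48*203) = -38957/(47 + 41209 - 9744) = -38957/31512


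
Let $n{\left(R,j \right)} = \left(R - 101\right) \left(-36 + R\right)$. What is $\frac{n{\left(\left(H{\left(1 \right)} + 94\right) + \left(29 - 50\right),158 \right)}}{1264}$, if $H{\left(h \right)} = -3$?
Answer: $- \frac{527}{632} \approx -0.83386$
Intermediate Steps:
$n{\left(R,j \right)} = \left(-101 + R\right) \left(-36 + R\right)$
$\frac{n{\left(\left(H{\left(1 \right)} + 94\right) + \left(29 - 50\right),158 \right)}}{1264} = \frac{3636 + \left(\left(-3 + 94\right) + \left(29 - 50\right)\right)^{2} - 137 \left(\left(-3 + 94\right) + \left(29 - 50\right)\right)}{1264} = \left(3636 + \left(91 + \left(29 - 50\right)\right)^{2} - 137 \left(91 + \left(29 - 50\right)\right)\right) \frac{1}{1264} = \left(3636 + \left(91 - 21\right)^{2} - 137 \left(91 - 21\right)\right) \frac{1}{1264} = \left(3636 + 70^{2} - 9590\right) \frac{1}{1264} = \left(3636 + 4900 - 9590\right) \frac{1}{1264} = \left(-1054\right) \frac{1}{1264} = - \frac{527}{632}$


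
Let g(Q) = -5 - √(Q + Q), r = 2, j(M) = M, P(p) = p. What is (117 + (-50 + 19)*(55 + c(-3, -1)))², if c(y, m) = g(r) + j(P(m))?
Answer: 1795600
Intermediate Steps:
g(Q) = -5 - √2*√Q (g(Q) = -5 - √(2*Q) = -5 - √2*√Q)
c(y, m) = -7 + m (c(y, m) = (-5 - √2*√2) + m = (-5 - 2) + m = -7 + m)
(117 + (-50 + 19)*(55 + c(-3, -1)))² = (117 + (-50 + 19)*(55 + (-7 - 1)))² = (117 - 31*(55 - 8))² = (117 - 31*47)² = (117 - 1457)² = (-1340)² = 1795600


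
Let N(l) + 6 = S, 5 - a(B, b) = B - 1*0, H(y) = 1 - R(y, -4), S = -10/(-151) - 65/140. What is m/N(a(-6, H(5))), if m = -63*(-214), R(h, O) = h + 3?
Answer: -19000632/9017 ≈ -2107.2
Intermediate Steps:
S = -1683/4228 (S = -10*(-1/151) - 65*1/140 = 10/151 - 13/28 = -1683/4228 ≈ -0.39806)
R(h, O) = 3 + h
H(y) = -2 - y (H(y) = 1 - (3 + y) = 1 + (-3 - y) = -2 - y)
a(B, b) = 5 - B (a(B, b) = 5 - (B - 1*0) = 5 - (B + 0) = 5 - B)
N(l) = -27051/4228 (N(l) = -6 - 1683/4228 = -27051/4228)
m = 13482
m/N(a(-6, H(5))) = 13482/(-27051/4228) = 13482*(-4228/27051) = -19000632/9017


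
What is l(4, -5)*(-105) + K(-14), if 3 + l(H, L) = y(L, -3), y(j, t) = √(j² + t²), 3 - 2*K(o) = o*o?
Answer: 437/2 - 105*√34 ≈ -393.75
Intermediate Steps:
K(o) = 3/2 - o²/2 (K(o) = 3/2 - o*o/2 = 3/2 - o²/2)
l(H, L) = -3 + √(9 + L²) (l(H, L) = -3 + √(L² + (-3)²) = -3 + √(L² + 9) = -3 + √(9 + L²))
l(4, -5)*(-105) + K(-14) = (-3 + √(9 + (-5)²))*(-105) + (3/2 - ½*(-14)²) = (-3 + √(9 + 25))*(-105) + (3/2 - ½*196) = (-3 + √34)*(-105) + (3/2 - 98) = (315 - 105*√34) - 193/2 = 437/2 - 105*√34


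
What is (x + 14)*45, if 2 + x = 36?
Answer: 2160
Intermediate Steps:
x = 34 (x = -2 + 36 = 34)
(x + 14)*45 = (34 + 14)*45 = 48*45 = 2160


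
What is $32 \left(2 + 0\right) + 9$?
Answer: $73$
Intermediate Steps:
$32 \left(2 + 0\right) + 9 = 32 \cdot 2 + 9 = 64 + 9 = 73$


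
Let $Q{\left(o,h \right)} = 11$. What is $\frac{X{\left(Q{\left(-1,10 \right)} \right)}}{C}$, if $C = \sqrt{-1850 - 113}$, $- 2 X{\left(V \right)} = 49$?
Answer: $\frac{49 i \sqrt{1963}}{3926} \approx 0.55298 i$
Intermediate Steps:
$X{\left(V \right)} = - \frac{49}{2}$ ($X{\left(V \right)} = \left(- \frac{1}{2}\right) 49 = - \frac{49}{2}$)
$C = i \sqrt{1963}$ ($C = \sqrt{-1963} = i \sqrt{1963} \approx 44.306 i$)
$\frac{X{\left(Q{\left(-1,10 \right)} \right)}}{C} = - \frac{49}{2 i \sqrt{1963}} = - \frac{49 \left(- \frac{i \sqrt{1963}}{1963}\right)}{2} = \frac{49 i \sqrt{1963}}{3926}$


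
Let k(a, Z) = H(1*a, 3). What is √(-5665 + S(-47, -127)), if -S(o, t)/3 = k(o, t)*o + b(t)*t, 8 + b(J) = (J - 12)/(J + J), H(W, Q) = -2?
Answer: I*√35146/2 ≈ 93.736*I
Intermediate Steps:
k(a, Z) = -2
b(J) = -8 + (-12 + J)/(2*J) (b(J) = -8 + (J - 12)/(J + J) = -8 + (-12 + J)/((2*J)) = -8 + (-12 + J)*(1/(2*J)) = -8 + (-12 + J)/(2*J))
S(o, t) = 6*o - 3*t*(-15/2 - 6/t) (S(o, t) = -3*(-2*o + (-15/2 - 6/t)*t) = -3*(-2*o + t*(-15/2 - 6/t)) = 6*o - 3*t*(-15/2 - 6/t))
√(-5665 + S(-47, -127)) = √(-5665 + (18 + 6*(-47) + (45/2)*(-127))) = √(-5665 + (18 - 282 - 5715/2)) = √(-5665 - 6243/2) = √(-17573/2) = I*√35146/2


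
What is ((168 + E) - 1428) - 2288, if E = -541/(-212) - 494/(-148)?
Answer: -27784313/7844 ≈ -3542.1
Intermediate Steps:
E = 46199/7844 (E = -541*(-1/212) - 494*(-1/148) = 541/212 + 247/74 = 46199/7844 ≈ 5.8897)
((168 + E) - 1428) - 2288 = ((168 + 46199/7844) - 1428) - 2288 = (1363991/7844 - 1428) - 2288 = -9837241/7844 - 2288 = -27784313/7844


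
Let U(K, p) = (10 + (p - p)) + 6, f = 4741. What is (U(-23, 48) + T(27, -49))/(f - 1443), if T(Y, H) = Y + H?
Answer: -3/1649 ≈ -0.0018193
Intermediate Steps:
T(Y, H) = H + Y
U(K, p) = 16 (U(K, p) = (10 + 0) + 6 = 10 + 6 = 16)
(U(-23, 48) + T(27, -49))/(f - 1443) = (16 + (-49 + 27))/(4741 - 1443) = (16 - 22)/3298 = -6*1/3298 = -3/1649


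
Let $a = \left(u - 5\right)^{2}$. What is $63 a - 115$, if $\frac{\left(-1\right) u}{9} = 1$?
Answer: $12233$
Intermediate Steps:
$u = -9$ ($u = \left(-9\right) 1 = -9$)
$a = 196$ ($a = \left(-9 - 5\right)^{2} = \left(-14\right)^{2} = 196$)
$63 a - 115 = 63 \cdot 196 - 115 = 12348 - 115 = 12233$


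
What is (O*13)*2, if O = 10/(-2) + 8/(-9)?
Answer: -1378/9 ≈ -153.11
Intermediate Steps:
O = -53/9 (O = 10*(-½) + 8*(-⅑) = -5 - 8/9 = -53/9 ≈ -5.8889)
(O*13)*2 = -53/9*13*2 = -689/9*2 = -1378/9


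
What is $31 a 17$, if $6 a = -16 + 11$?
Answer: $- \frac{2635}{6} \approx -439.17$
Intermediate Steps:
$a = - \frac{5}{6}$ ($a = \frac{-16 + 11}{6} = \frac{1}{6} \left(-5\right) = - \frac{5}{6} \approx -0.83333$)
$31 a 17 = 31 \left(- \frac{5}{6}\right) 17 = \left(- \frac{155}{6}\right) 17 = - \frac{2635}{6}$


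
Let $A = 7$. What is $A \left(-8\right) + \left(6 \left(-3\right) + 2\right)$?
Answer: $-72$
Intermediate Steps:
$A \left(-8\right) + \left(6 \left(-3\right) + 2\right) = 7 \left(-8\right) + \left(6 \left(-3\right) + 2\right) = -56 + \left(-18 + 2\right) = -56 - 16 = -72$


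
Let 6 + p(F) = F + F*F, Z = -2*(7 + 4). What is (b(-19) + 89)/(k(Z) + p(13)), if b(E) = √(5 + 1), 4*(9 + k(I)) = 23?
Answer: 356/691 + 4*√6/691 ≈ 0.52938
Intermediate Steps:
Z = -22 (Z = -2*11 = -22)
k(I) = -13/4 (k(I) = -9 + (¼)*23 = -9 + 23/4 = -13/4)
b(E) = √6
p(F) = -6 + F + F² (p(F) = -6 + (F + F*F) = -6 + (F + F²) = -6 + F + F²)
(b(-19) + 89)/(k(Z) + p(13)) = (√6 + 89)/(-13/4 + (-6 + 13 + 13²)) = (89 + √6)/(-13/4 + (-6 + 13 + 169)) = (89 + √6)/(-13/4 + 176) = (89 + √6)/(691/4) = (89 + √6)*(4/691) = 356/691 + 4*√6/691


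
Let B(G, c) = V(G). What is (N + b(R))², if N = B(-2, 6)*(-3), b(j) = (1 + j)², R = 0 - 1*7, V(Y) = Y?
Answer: 1764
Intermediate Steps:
B(G, c) = G
R = -7 (R = 0 - 7 = -7)
N = 6 (N = -2*(-3) = 6)
(N + b(R))² = (6 + (1 - 7)²)² = (6 + (-6)²)² = (6 + 36)² = 42² = 1764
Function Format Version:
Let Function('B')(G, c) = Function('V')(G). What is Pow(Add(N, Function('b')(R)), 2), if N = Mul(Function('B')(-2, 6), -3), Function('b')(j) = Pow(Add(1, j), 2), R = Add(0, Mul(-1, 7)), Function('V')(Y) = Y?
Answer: 1764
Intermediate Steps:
Function('B')(G, c) = G
R = -7 (R = Add(0, -7) = -7)
N = 6 (N = Mul(-2, -3) = 6)
Pow(Add(N, Function('b')(R)), 2) = Pow(Add(6, Pow(Add(1, -7), 2)), 2) = Pow(Add(6, Pow(-6, 2)), 2) = Pow(Add(6, 36), 2) = Pow(42, 2) = 1764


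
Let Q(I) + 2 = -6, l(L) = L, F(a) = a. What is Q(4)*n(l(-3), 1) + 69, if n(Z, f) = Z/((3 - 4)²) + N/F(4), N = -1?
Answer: 95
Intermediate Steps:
n(Z, f) = -¼ + Z (n(Z, f) = Z/((3 - 4)²) - 1/4 = Z/((-1)²) - 1*¼ = Z/1 - ¼ = Z*1 - ¼ = Z - ¼ = -¼ + Z)
Q(I) = -8 (Q(I) = -2 - 6 = -8)
Q(4)*n(l(-3), 1) + 69 = -8*(-¼ - 3) + 69 = -8*(-13/4) + 69 = 26 + 69 = 95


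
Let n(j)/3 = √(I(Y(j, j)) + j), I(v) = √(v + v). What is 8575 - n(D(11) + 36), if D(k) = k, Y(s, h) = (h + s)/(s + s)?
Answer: 8575 - 3*√(47 + √2) ≈ 8554.1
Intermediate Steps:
Y(s, h) = (h + s)/(2*s) (Y(s, h) = (h + s)/((2*s)) = (h + s)*(1/(2*s)) = (h + s)/(2*s))
I(v) = √2*√v (I(v) = √(2*v) = √2*√v)
n(j) = 3*√(j + √2) (n(j) = 3*√(√2*√((j + j)/(2*j)) + j) = 3*√(√2*√((2*j)/(2*j)) + j) = 3*√(√2*√1 + j) = 3*√(√2*1 + j) = 3*√(√2 + j) = 3*√(j + √2))
8575 - n(D(11) + 36) = 8575 - 3*√((11 + 36) + √2) = 8575 - 3*√(47 + √2)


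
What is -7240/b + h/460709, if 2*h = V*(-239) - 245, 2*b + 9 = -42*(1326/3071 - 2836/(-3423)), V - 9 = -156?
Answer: 667979294809124/2856549216097 ≈ 233.84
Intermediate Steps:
V = -147 (V = 9 - 156 = -147)
b = -31001665/1001146 (b = -9/2 + (-42*(1326/3071 - 2836/(-3423)))/2 = -9/2 + (-42*(1326*(1/3071) - 2836*(-1/3423)))/2 = -9/2 + (-42*(1326/3071 + 2836/3423))/2 = -9/2 + (-42*13248254/10512033)/2 = -9/2 + (1/2)*(-26496508/500573) = -9/2 - 13248254/500573 = -31001665/1001146 ≈ -30.966)
h = 17444 (h = (-147*(-239) - 245)/2 = (35133 - 245)/2 = (1/2)*34888 = 17444)
-7240/b + h/460709 = -7240/(-31001665/1001146) + 17444/460709 = -7240*(-1001146/31001665) + 17444*(1/460709) = 1449659408/6200333 + 17444/460709 = 667979294809124/2856549216097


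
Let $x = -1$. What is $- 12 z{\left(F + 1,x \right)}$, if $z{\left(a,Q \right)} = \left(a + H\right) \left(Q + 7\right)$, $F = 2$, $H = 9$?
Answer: $-864$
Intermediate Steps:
$z{\left(a,Q \right)} = \left(7 + Q\right) \left(9 + a\right)$ ($z{\left(a,Q \right)} = \left(a + 9\right) \left(Q + 7\right) = \left(9 + a\right) \left(7 + Q\right) = \left(7 + Q\right) \left(9 + a\right)$)
$- 12 z{\left(F + 1,x \right)} = - 12 \left(63 + 7 \left(2 + 1\right) + 9 \left(-1\right) - \left(2 + 1\right)\right) = - 12 \left(63 + 7 \cdot 3 - 9 - 3\right) = - 12 \left(63 + 21 - 9 - 3\right) = \left(-12\right) 72 = -864$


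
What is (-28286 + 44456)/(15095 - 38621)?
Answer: -2695/3921 ≈ -0.68732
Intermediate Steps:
(-28286 + 44456)/(15095 - 38621) = 16170/(-23526) = 16170*(-1/23526) = -2695/3921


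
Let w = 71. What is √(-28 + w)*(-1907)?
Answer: -1907*√43 ≈ -12505.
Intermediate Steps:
√(-28 + w)*(-1907) = √(-28 + 71)*(-1907) = √43*(-1907) = -1907*√43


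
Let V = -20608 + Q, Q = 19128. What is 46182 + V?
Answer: 44702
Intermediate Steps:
V = -1480 (V = -20608 + 19128 = -1480)
46182 + V = 46182 - 1480 = 44702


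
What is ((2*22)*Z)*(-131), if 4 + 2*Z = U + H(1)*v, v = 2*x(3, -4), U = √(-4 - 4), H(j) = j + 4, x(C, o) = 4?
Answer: -103752 - 5764*I*√2 ≈ -1.0375e+5 - 8151.5*I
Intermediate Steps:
H(j) = 4 + j
U = 2*I*√2 (U = √(-8) = 2*I*√2 ≈ 2.8284*I)
v = 8 (v = 2*4 = 8)
Z = 18 + I*√2 (Z = -2 + (2*I*√2 + (4 + 1)*8)/2 = -2 + (2*I*√2 + 5*8)/2 = -2 + (2*I*√2 + 40)/2 = -2 + (40 + 2*I*√2)/2 = -2 + (20 + I*√2) = 18 + I*√2 ≈ 18.0 + 1.4142*I)
((2*22)*Z)*(-131) = ((2*22)*(18 + I*√2))*(-131) = (44*(18 + I*√2))*(-131) = (792 + 44*I*√2)*(-131) = -103752 - 5764*I*√2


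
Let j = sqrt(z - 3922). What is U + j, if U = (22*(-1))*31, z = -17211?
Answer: -682 + I*sqrt(21133) ≈ -682.0 + 145.37*I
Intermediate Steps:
U = -682 (U = -22*31 = -682)
j = I*sqrt(21133) (j = sqrt(-17211 - 3922) = sqrt(-21133) = I*sqrt(21133) ≈ 145.37*I)
U + j = -682 + I*sqrt(21133)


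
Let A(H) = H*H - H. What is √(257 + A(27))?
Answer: √959 ≈ 30.968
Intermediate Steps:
A(H) = H² - H
√(257 + A(27)) = √(257 + 27*(-1 + 27)) = √(257 + 27*26) = √(257 + 702) = √959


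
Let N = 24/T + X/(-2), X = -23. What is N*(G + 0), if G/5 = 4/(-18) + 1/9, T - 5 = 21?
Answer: -1615/234 ≈ -6.9017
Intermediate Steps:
T = 26 (T = 5 + 21 = 26)
N = 323/26 (N = 24/26 - 23/(-2) = 24*(1/26) - 23*(-½) = 12/13 + 23/2 = 323/26 ≈ 12.423)
G = -5/9 (G = 5*(4/(-18) + 1/9) = 5*(4*(-1/18) + 1*(⅑)) = 5*(-2/9 + ⅑) = 5*(-⅑) = -5/9 ≈ -0.55556)
N*(G + 0) = 323*(-5/9 + 0)/26 = (323/26)*(-5/9) = -1615/234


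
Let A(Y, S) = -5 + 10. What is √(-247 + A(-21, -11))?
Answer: 11*I*√2 ≈ 15.556*I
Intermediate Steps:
A(Y, S) = 5
√(-247 + A(-21, -11)) = √(-247 + 5) = √(-242) = 11*I*√2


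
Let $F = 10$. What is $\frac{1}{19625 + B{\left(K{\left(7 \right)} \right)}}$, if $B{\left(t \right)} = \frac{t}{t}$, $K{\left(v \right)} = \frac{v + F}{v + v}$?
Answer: $\frac{1}{19626} \approx 5.0953 \cdot 10^{-5}$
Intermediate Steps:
$K{\left(v \right)} = \frac{10 + v}{2 v}$ ($K{\left(v \right)} = \frac{v + 10}{v + v} = \frac{10 + v}{2 v}$)
$B{\left(t \right)} = 1$
$\frac{1}{19625 + B{\left(K{\left(7 \right)} \right)}} = \frac{1}{19625 + 1} = \frac{1}{19626}$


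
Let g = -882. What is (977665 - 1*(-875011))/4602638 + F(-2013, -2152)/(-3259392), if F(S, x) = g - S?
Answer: 1005565291569/2500300246016 ≈ 0.40218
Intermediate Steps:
F(S, x) = -882 - S
(977665 - 1*(-875011))/4602638 + F(-2013, -2152)/(-3259392) = (977665 - 1*(-875011))/4602638 + (-882 - 1*(-2013))/(-3259392) = (977665 + 875011)*(1/4602638) + (-882 + 2013)*(-1/3259392) = 1852676*(1/4602638) + 1131*(-1/3259392) = 926338/2301319 - 377/1086464 = 1005565291569/2500300246016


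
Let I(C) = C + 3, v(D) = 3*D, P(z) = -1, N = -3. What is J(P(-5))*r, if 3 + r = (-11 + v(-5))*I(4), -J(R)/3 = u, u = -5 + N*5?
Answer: -11100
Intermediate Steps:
I(C) = 3 + C
u = -20 (u = -5 - 3*5 = -5 - 15 = -20)
J(R) = 60 (J(R) = -3*(-20) = 60)
r = -185 (r = -3 + (-11 + 3*(-5))*(3 + 4) = -3 + (-11 - 15)*7 = -3 - 26*7 = -3 - 182 = -185)
J(P(-5))*r = 60*(-185) = -11100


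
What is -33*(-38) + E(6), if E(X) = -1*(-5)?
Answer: 1259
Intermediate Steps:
E(X) = 5
-33*(-38) + E(6) = -33*(-38) + 5 = 1254 + 5 = 1259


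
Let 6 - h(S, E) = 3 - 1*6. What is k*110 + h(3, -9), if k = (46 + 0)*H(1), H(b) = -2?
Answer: -10111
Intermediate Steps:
h(S, E) = 9 (h(S, E) = 6 - (3 - 1*6) = 6 - (3 - 6) = 6 - 1*(-3) = 6 + 3 = 9)
k = -92 (k = (46 + 0)*(-2) = 46*(-2) = -92)
k*110 + h(3, -9) = -92*110 + 9 = -10120 + 9 = -10111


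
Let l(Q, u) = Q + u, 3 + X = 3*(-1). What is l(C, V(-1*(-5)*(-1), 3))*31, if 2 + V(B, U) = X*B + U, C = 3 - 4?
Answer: 930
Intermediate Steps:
C = -1
X = -6 (X = -3 + 3*(-1) = -3 - 3 = -6)
V(B, U) = -2 + U - 6*B (V(B, U) = -2 + (-6*B + U) = -2 + (U - 6*B) = -2 + U - 6*B)
l(C, V(-1*(-5)*(-1), 3))*31 = (-1 + (-2 + 3 - 6*(-1*(-5))*(-1)))*31 = (-1 + (-2 + 3 - 30*(-1)))*31 = (-1 + (-2 + 3 - 6*(-5)))*31 = (-1 + (-2 + 3 + 30))*31 = (-1 + 31)*31 = 30*31 = 930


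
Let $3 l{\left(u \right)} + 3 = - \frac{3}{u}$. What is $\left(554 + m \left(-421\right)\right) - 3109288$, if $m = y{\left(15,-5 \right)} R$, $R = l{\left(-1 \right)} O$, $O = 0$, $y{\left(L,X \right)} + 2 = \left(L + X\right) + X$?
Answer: $-3108734$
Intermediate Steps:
$y{\left(L,X \right)} = -2 + L + 2 X$ ($y{\left(L,X \right)} = -2 + \left(\left(L + X\right) + X\right) = -2 + \left(L + 2 X\right) = -2 + L + 2 X$)
$l{\left(u \right)} = -1 - \frac{1}{u}$ ($l{\left(u \right)} = -1 + \frac{\left(-3\right) \frac{1}{u}}{3} = -1 - \frac{1}{u}$)
$R = 0$ ($R = \frac{-1 - -1}{-1} \cdot 0 = - (-1 + 1) 0 = \left(-1\right) 0 \cdot 0 = 0 \cdot 0 = 0$)
$m = 0$ ($m = \left(-2 + 15 + 2 \left(-5\right)\right) 0 = \left(-2 + 15 - 10\right) 0 = 3 \cdot 0 = 0$)
$\left(554 + m \left(-421\right)\right) - 3109288 = \left(554 + 0 \left(-421\right)\right) - 3109288 = \left(554 + 0\right) - 3109288 = 554 - 3109288 = -3108734$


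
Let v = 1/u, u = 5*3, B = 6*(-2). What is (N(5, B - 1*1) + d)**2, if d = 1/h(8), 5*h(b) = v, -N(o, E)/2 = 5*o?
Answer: 625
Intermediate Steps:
B = -12
u = 15
v = 1/15 ≈ 0.066667
N(o, E) = -10*o
h(b) = 1/75 (h(b) = (1/5)*(1/15) = 1/75)
d = 75 (d = 1/(1/75) = 75)
(N(5, B - 1*1) + d)**2 = (-10*5 + 75)**2 = (-50 + 75)**2 = 25**2 = 625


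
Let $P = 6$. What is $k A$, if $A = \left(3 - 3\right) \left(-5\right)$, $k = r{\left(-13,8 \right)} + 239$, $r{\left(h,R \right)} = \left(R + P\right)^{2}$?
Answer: $0$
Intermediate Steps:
$r{\left(h,R \right)} = \left(6 + R\right)^{2}$ ($r{\left(h,R \right)} = \left(R + 6\right)^{2} = \left(6 + R\right)^{2}$)
$k = 435$ ($k = \left(6 + 8\right)^{2} + 239 = 14^{2} + 239 = 196 + 239 = 435$)
$A = 0$ ($A = 0 \left(-5\right) = 0$)
$k A = 435 \cdot 0 = 0$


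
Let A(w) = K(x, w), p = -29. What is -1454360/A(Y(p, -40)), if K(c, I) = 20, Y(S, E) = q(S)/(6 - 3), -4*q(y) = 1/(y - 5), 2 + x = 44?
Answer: -72718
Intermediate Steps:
x = 42 (x = -2 + 44 = 42)
q(y) = -1/(4*(-5 + y)) (q(y) = -1/(4*(y - 5)) = -1/(4*(-5 + y)))
Y(S, E) = -1/(3*(-20 + 4*S)) (Y(S, E) = (-1/(-20 + 4*S))/(6 - 3) = (-1/(-20 + 4*S))/3 = -1/(3*(-20 + 4*S)))
A(w) = 20
-1454360/A(Y(p, -40)) = -1454360/20 = -1454360*1/20 = -72718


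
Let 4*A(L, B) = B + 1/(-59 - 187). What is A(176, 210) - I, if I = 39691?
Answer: -39004285/984 ≈ -39639.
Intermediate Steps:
A(L, B) = -1/984 + B/4 (A(L, B) = (B + 1/(-59 - 187))/4 = (B + 1/(-246))/4 = (B - 1/246)/4 = (-1/246 + B)/4 = -1/984 + B/4)
A(176, 210) - I = (-1/984 + (¼)*210) - 1*39691 = (-1/984 + 105/2) - 39691 = 51659/984 - 39691 = -39004285/984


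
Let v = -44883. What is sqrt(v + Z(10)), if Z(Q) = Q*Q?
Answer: I*sqrt(44783) ≈ 211.62*I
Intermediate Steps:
Z(Q) = Q**2
sqrt(v + Z(10)) = sqrt(-44883 + 10**2) = sqrt(-44883 + 100) = sqrt(-44783) = I*sqrt(44783)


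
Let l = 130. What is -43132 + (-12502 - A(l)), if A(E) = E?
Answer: -55764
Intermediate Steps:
-43132 + (-12502 - A(l)) = -43132 + (-12502 - 1*130) = -43132 + (-12502 - 130) = -43132 - 12632 = -55764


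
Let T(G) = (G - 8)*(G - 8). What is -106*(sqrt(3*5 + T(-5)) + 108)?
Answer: -11448 - 212*sqrt(46) ≈ -12886.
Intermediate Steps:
T(G) = (-8 + G)**2 (T(G) = (-8 + G)*(-8 + G) = (-8 + G)**2)
-106*(sqrt(3*5 + T(-5)) + 108) = -106*(sqrt(3*5 + (-8 - 5)**2) + 108) = -106*(sqrt(15 + (-13)**2) + 108) = -106*(sqrt(15 + 169) + 108) = -106*(sqrt(184) + 108) = -106*(2*sqrt(46) + 108) = -106*(108 + 2*sqrt(46)) = -11448 - 212*sqrt(46)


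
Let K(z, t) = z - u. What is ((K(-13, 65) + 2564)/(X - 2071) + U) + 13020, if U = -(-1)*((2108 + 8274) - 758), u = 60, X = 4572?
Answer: 56635135/2501 ≈ 22645.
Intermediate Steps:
K(z, t) = -60 + z (K(z, t) = z - 1*60 = z - 60 = -60 + z)
U = 9624 (U = -(-1)*(10382 - 758) = -(-1)*9624 = -1*(-9624) = 9624)
((K(-13, 65) + 2564)/(X - 2071) + U) + 13020 = (((-60 - 13) + 2564)/(4572 - 2071) + 9624) + 13020 = ((-73 + 2564)/2501 + 9624) + 13020 = (2491*(1/2501) + 9624) + 13020 = (2491/2501 + 9624) + 13020 = 24072115/2501 + 13020 = 56635135/2501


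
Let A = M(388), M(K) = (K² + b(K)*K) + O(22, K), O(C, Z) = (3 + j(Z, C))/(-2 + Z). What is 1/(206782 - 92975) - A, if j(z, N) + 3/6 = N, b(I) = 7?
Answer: -13465276528811/87859004 ≈ -1.5326e+5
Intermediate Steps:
j(z, N) = -½ + N
O(C, Z) = (5/2 + C)/(-2 + Z) (O(C, Z) = (3 + (-½ + C))/(-2 + Z) = (5/2 + C)/(-2 + Z))
M(K) = K² + 7*K + 49/(2*(-2 + K)) (M(K) = (K² + 7*K) + (5/2 + 22)/(-2 + K) = (K² + 7*K) + (49/2)/(-2 + K) = (K² + 7*K) + 49/(2*(-2 + K)) = K² + 7*K + 49/(2*(-2 + K)))
A = 118316769/772 (A = (49/2 + 388*(-2 + 388)*(7 + 388))/(-2 + 388) = (49/2 + 388*386*395)/386 = (49/2 + 59158360)/386 = (1/386)*(118316769/2) = 118316769/772 ≈ 1.5326e+5)
1/(206782 - 92975) - A = 1/(206782 - 92975) - 1*118316769/772 = 1/113807 - 118316769/772 = -13465276528811/87859004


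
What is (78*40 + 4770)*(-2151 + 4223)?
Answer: 16348080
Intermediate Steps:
(78*40 + 4770)*(-2151 + 4223) = (3120 + 4770)*2072 = 7890*2072 = 16348080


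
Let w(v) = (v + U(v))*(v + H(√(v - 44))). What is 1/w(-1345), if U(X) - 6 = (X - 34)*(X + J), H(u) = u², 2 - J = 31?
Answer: -1/5176574738 ≈ -1.9318e-10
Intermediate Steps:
J = -29 (J = 2 - 1*31 = 2 - 31 = -29)
U(X) = 6 + (-34 + X)*(-29 + X) (U(X) = 6 + (X - 34)*(X - 29) = 6 + (-34 + X)*(-29 + X))
w(v) = (-44 + 2*v)*(992 + v² - 62*v) (w(v) = (v + (992 + v² - 63*v))*(v + (√(v - 44))²) = (992 + v² - 62*v)*(v + (√(-44 + v))²) = (992 + v² - 62*v)*(v + (-44 + v)) = (992 + v² - 62*v)*(-44 + 2*v) = (-44 + 2*v)*(992 + v² - 62*v))
1/w(-1345) = 1/(-43648 - 168*(-1345)² + 2*(-1345)³ + 4712*(-1345)) = 1/(-43648 - 168*1809025 + 2*(-2433138625) - 6337640) = 1/(-43648 - 303916200 - 4866277250 - 6337640) = 1/(-5176574738) = -1/5176574738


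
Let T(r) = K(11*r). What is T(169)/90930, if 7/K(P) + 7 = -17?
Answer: -1/311760 ≈ -3.2076e-6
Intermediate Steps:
K(P) = -7/24 (K(P) = 7/(-7 - 17) = 7/(-24) = 7*(-1/24) = -7/24)
T(r) = -7/24
T(169)/90930 = -7/24/90930 = -7/24*1/90930 = -1/311760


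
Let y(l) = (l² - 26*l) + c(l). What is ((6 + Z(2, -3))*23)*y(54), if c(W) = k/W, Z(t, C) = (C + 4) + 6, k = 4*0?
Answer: 452088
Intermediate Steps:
k = 0
Z(t, C) = 10 + C (Z(t, C) = (4 + C) + 6 = 10 + C)
c(W) = 0 (c(W) = 0/W = 0)
y(l) = l² - 26*l (y(l) = (l² - 26*l) + 0 = l² - 26*l)
((6 + Z(2, -3))*23)*y(54) = ((6 + (10 - 3))*23)*(54*(-26 + 54)) = ((6 + 7)*23)*(54*28) = (13*23)*1512 = 299*1512 = 452088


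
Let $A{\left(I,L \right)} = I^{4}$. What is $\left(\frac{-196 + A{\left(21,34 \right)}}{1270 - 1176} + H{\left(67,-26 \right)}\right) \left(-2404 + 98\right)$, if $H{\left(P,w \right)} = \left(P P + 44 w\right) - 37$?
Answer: $- \frac{582538261}{47} \approx -1.2394 \cdot 10^{7}$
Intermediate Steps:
$H{\left(P,w \right)} = -37 + P^{2} + 44 w$ ($H{\left(P,w \right)} = \left(P^{2} + 44 w\right) - 37 = -37 + P^{2} + 44 w$)
$\left(\frac{-196 + A{\left(21,34 \right)}}{1270 - 1176} + H{\left(67,-26 \right)}\right) \left(-2404 + 98\right) = \left(\frac{-196 + 21^{4}}{1270 - 1176} + \left(-37 + 67^{2} + 44 \left(-26\right)\right)\right) \left(-2404 + 98\right) = \left(\frac{-196 + 194481}{94} - -3308\right) \left(-2306\right) = \left(194285 \cdot \frac{1}{94} + 3308\right) \left(-2306\right) = \left(\frac{194285}{94} + 3308\right) \left(-2306\right) = \frac{505237}{94} \left(-2306\right) = - \frac{582538261}{47}$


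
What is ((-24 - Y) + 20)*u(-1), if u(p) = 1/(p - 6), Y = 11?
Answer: 15/7 ≈ 2.1429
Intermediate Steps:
u(p) = 1/(-6 + p)
((-24 - Y) + 20)*u(-1) = ((-24 - 1*11) + 20)/(-6 - 1) = ((-24 - 11) + 20)/(-7) = (-35 + 20)*(-1/7) = -15*(-1/7) = 15/7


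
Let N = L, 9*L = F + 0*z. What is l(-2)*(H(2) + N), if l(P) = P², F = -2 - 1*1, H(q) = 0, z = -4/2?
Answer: -4/3 ≈ -1.3333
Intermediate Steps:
z = -2 (z = -4*½ = -2)
F = -3 (F = -2 - 1 = -3)
L = -⅓ (L = (-3 + 0*(-2))/9 = (-3 + 0)/9 = (⅑)*(-3) = -⅓ ≈ -0.33333)
N = -⅓ ≈ -0.33333
l(-2)*(H(2) + N) = (-2)²*(0 - ⅓) = 4*(-⅓) = -4/3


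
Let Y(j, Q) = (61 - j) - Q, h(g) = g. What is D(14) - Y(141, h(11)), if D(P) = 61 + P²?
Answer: 348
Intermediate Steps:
Y(j, Q) = 61 - Q - j
D(14) - Y(141, h(11)) = (61 + 14²) - (61 - 1*11 - 1*141) = (61 + 196) - (61 - 11 - 141) = 257 - 1*(-91) = 257 + 91 = 348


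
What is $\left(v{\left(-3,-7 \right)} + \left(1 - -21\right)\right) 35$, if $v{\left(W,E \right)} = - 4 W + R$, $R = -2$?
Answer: $1120$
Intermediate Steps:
$v{\left(W,E \right)} = -2 - 4 W$ ($v{\left(W,E \right)} = - 4 W - 2 = -2 - 4 W$)
$\left(v{\left(-3,-7 \right)} + \left(1 - -21\right)\right) 35 = \left(\left(-2 - -12\right) + \left(1 - -21\right)\right) 35 = \left(\left(-2 + 12\right) + \left(1 + 21\right)\right) 35 = \left(10 + 22\right) 35 = 32 \cdot 35 = 1120$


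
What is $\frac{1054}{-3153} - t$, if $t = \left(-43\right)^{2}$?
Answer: $- \frac{5830951}{3153} \approx -1849.3$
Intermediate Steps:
$t = 1849$
$\frac{1054}{-3153} - t = \frac{1054}{-3153} - 1849 = 1054 \left(- \frac{1}{3153}\right) - 1849 = - \frac{1054}{3153} - 1849 = - \frac{5830951}{3153}$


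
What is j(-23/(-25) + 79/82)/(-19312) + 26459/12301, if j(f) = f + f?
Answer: 523703119039/243495834800 ≈ 2.1508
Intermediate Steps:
j(f) = 2*f
j(-23/(-25) + 79/82)/(-19312) + 26459/12301 = (2*(-23/(-25) + 79/82))/(-19312) + 26459/12301 = (2*(-23*(-1/25) + 79*(1/82)))*(-1/19312) + 26459*(1/12301) = (2*(23/25 + 79/82))*(-1/19312) + 26459/12301 = (2*(3861/2050))*(-1/19312) + 26459/12301 = (3861/1025)*(-1/19312) + 26459/12301 = -3861/19794800 + 26459/12301 = 523703119039/243495834800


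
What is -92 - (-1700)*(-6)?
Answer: -10292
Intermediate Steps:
-92 - (-1700)*(-6) = -92 - 425*24 = -92 - 10200 = -10292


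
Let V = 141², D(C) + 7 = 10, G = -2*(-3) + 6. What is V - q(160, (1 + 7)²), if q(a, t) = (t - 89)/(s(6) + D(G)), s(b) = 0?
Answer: 59668/3 ≈ 19889.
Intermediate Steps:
G = 12 (G = 6 + 6 = 12)
D(C) = 3 (D(C) = -7 + 10 = 3)
q(a, t) = -89/3 + t/3 (q(a, t) = (t - 89)/(0 + 3) = (-89 + t)/3 = (-89 + t)*(⅓) = -89/3 + t/3)
V = 19881
V - q(160, (1 + 7)²) = 19881 - (-89/3 + (1 + 7)²/3) = 19881 - (-89/3 + (⅓)*8²) = 19881 - (-89/3 + (⅓)*64) = 19881 - (-89/3 + 64/3) = 19881 - 1*(-25/3) = 19881 + 25/3 = 59668/3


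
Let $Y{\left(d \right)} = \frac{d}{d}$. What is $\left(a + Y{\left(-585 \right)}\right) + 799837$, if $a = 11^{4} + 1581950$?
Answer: $2396429$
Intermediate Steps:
$Y{\left(d \right)} = 1$
$a = 1596591$ ($a = 14641 + 1581950 = 1596591$)
$\left(a + Y{\left(-585 \right)}\right) + 799837 = \left(1596591 + 1\right) + 799837 = 1596592 + 799837 = 2396429$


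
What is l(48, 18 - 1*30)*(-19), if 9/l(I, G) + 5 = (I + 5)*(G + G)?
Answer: 171/1277 ≈ 0.13391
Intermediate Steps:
l(I, G) = 9/(-5 + 2*G*(5 + I)) (l(I, G) = 9/(-5 + (I + 5)*(G + G)) = 9/(-5 + (5 + I)*(2*G)) = 9/(-5 + 2*G*(5 + I)))
l(48, 18 - 1*30)*(-19) = (9/(-5 + 10*(18 - 1*30) + 2*(18 - 1*30)*48))*(-19) = (9/(-5 + 10*(18 - 30) + 2*(18 - 30)*48))*(-19) = (9/(-5 + 10*(-12) + 2*(-12)*48))*(-19) = (9/(-5 - 120 - 1152))*(-19) = (9/(-1277))*(-19) = (9*(-1/1277))*(-19) = -9/1277*(-19) = 171/1277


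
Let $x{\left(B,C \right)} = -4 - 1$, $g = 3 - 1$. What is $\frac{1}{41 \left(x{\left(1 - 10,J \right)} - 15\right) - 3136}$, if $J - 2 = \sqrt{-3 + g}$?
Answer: $- \frac{1}{3956} \approx -0.00025278$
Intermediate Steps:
$g = 2$
$J = 2 + i$ ($J = 2 + \sqrt{-3 + 2} = 2 + \sqrt{-1} = 2 + i \approx 2.0 + 1.0 i$)
$x{\left(B,C \right)} = -5$
$\frac{1}{41 \left(x{\left(1 - 10,J \right)} - 15\right) - 3136} = \frac{1}{41 \left(-5 - 15\right) - 3136} = \frac{1}{41 \left(-20\right) - 3136} = \frac{1}{-820 - 3136} = \frac{1}{-3956} = - \frac{1}{3956}$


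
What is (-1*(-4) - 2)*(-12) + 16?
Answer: -8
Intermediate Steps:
(-1*(-4) - 2)*(-12) + 16 = (4 - 2)*(-12) + 16 = 2*(-12) + 16 = -24 + 16 = -8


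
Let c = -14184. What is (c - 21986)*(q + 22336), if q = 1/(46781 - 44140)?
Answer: -2133645766090/2641 ≈ -8.0789e+8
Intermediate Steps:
q = 1/2641 ≈ 0.00037864
(c - 21986)*(q + 22336) = (-14184 - 21986)*(1/2641 + 22336) = -36170*58989377/2641 = -2133645766090/2641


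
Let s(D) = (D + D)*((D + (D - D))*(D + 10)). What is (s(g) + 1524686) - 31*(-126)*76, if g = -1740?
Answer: -10473674458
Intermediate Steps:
s(D) = 2*D**2*(10 + D) (s(D) = (2*D)*((D + 0)*(10 + D)) = (2*D)*(D*(10 + D)) = 2*D**2*(10 + D))
(s(g) + 1524686) - 31*(-126)*76 = (2*(-1740)**2*(10 - 1740) + 1524686) - 31*(-126)*76 = (2*3027600*(-1730) + 1524686) + 3906*76 = (-10475496000 + 1524686) + 296856 = -10473971314 + 296856 = -10473674458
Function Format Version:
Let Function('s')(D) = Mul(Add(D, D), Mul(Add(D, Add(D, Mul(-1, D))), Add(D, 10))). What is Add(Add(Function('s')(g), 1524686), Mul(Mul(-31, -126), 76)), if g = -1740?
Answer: -10473674458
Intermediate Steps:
Function('s')(D) = Mul(2, Pow(D, 2), Add(10, D)) (Function('s')(D) = Mul(Mul(2, D), Mul(Add(D, 0), Add(10, D))) = Mul(Mul(2, D), Mul(D, Add(10, D))) = Mul(2, Pow(D, 2), Add(10, D)))
Add(Add(Function('s')(g), 1524686), Mul(Mul(-31, -126), 76)) = Add(Add(Mul(2, Pow(-1740, 2), Add(10, -1740)), 1524686), Mul(Mul(-31, -126), 76)) = Add(Add(Mul(2, 3027600, -1730), 1524686), Mul(3906, 76)) = Add(Add(-10475496000, 1524686), 296856) = Add(-10473971314, 296856) = -10473674458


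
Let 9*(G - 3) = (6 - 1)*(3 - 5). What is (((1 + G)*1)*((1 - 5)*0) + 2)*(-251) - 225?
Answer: -727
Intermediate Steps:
G = 17/9 (G = 3 + ((6 - 1)*(3 - 5))/9 = 3 + (5*(-2))/9 = 3 + (⅑)*(-10) = 3 - 10/9 = 17/9 ≈ 1.8889)
(((1 + G)*1)*((1 - 5)*0) + 2)*(-251) - 225 = (((1 + 17/9)*1)*((1 - 5)*0) + 2)*(-251) - 225 = (((26/9)*1)*(-4*0) + 2)*(-251) - 225 = ((26/9)*0 + 2)*(-251) - 225 = (0 + 2)*(-251) - 225 = 2*(-251) - 225 = -502 - 225 = -727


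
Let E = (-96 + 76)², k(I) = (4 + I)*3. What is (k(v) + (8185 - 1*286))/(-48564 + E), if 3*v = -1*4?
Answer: -7907/48164 ≈ -0.16417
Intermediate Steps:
v = -4/3 (v = (-1*4)/3 = (⅓)*(-4) = -4/3 ≈ -1.3333)
k(I) = 12 + 3*I
E = 400 (E = (-20)² = 400)
(k(v) + (8185 - 1*286))/(-48564 + E) = ((12 + 3*(-4/3)) + (8185 - 1*286))/(-48564 + 400) = ((12 - 4) + (8185 - 286))/(-48164) = (8 + 7899)*(-1/48164) = 7907*(-1/48164) = -7907/48164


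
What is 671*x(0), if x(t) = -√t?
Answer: 0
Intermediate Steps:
671*x(0) = 671*(-√0) = 671*(-1*0) = 671*0 = 0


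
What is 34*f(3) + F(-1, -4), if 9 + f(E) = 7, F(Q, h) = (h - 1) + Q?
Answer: -74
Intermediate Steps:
F(Q, h) = -1 + Q + h (F(Q, h) = (-1 + h) + Q = -1 + Q + h)
f(E) = -2 (f(E) = -9 + 7 = -2)
34*f(3) + F(-1, -4) = 34*(-2) + (-1 - 1 - 4) = -68 - 6 = -74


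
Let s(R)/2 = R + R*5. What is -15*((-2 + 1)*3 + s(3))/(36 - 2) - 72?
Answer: -2943/34 ≈ -86.559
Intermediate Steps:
s(R) = 12*R (s(R) = 2*(R + R*5) = 2*(R + 5*R) = 2*(6*R) = 12*R)
-15*((-2 + 1)*3 + s(3))/(36 - 2) - 72 = -15*((-2 + 1)*3 + 12*3)/(36 - 2) - 72 = -15*(-1*3 + 36)/34 - 72 = -15*(-3 + 36)/34 - 72 = -495/34 - 72 = -2943/34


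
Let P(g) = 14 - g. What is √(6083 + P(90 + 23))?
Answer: 4*√374 ≈ 77.356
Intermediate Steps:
√(6083 + P(90 + 23)) = √(6083 + (14 - (90 + 23))) = √(6083 + (14 - 1*113)) = √(6083 + (14 - 113)) = √(6083 - 99) = √5984 = 4*√374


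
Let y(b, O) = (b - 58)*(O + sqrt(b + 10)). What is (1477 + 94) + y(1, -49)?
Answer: 4364 - 57*sqrt(11) ≈ 4175.0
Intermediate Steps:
y(b, O) = (-58 + b)*(O + sqrt(10 + b))
(1477 + 94) + y(1, -49) = (1477 + 94) + (-58*(-49) - 58*sqrt(10 + 1) - 49*1 + 1*sqrt(10 + 1)) = 1571 + (2842 - 58*sqrt(11) - 49 + 1*sqrt(11)) = 1571 + (2842 - 58*sqrt(11) - 49 + sqrt(11)) = 1571 + (2793 - 57*sqrt(11)) = 4364 - 57*sqrt(11)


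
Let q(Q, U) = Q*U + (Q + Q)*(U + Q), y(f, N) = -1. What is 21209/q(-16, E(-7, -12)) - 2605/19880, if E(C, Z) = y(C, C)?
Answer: 1500629/39760 ≈ 37.742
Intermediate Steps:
E(C, Z) = -1
q(Q, U) = Q*U + 2*Q*(Q + U) (q(Q, U) = Q*U + (2*Q)*(Q + U) = Q*U + 2*Q*(Q + U))
21209/q(-16, E(-7, -12)) - 2605/19880 = 21209/((-16*(2*(-16) + 3*(-1)))) - 2605/19880 = 21209/((-16*(-32 - 3))) - 2605*1/19880 = 21209/((-16*(-35))) - 521/3976 = 21209/560 - 521/3976 = 1500629/39760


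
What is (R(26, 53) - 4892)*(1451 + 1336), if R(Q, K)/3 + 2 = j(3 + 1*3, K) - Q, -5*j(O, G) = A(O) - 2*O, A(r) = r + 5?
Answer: -69332199/5 ≈ -1.3866e+7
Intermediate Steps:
A(r) = 5 + r
j(O, G) = -1 + O/5 (j(O, G) = -((5 + O) - 2*O)/5 = -(5 - O)/5 = -1 + O/5)
R(Q, K) = -27/5 - 3*Q (R(Q, K) = -6 + 3*((-1 + (3 + 1*3)/5) - Q) = -6 + 3*((-1 + (3 + 3)/5) - Q) = -6 + 3*((-1 + (1/5)*6) - Q) = -6 + 3*((-1 + 6/5) - Q) = -6 + 3*(1/5 - Q) = -6 + (3/5 - 3*Q) = -27/5 - 3*Q)
(R(26, 53) - 4892)*(1451 + 1336) = ((-27/5 - 3*26) - 4892)*(1451 + 1336) = ((-27/5 - 78) - 4892)*2787 = (-417/5 - 4892)*2787 = -24877/5*2787 = -69332199/5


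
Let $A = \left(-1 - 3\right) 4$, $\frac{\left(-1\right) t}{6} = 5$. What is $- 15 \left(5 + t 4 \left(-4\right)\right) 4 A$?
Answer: $465600$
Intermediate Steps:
$t = -30$ ($t = \left(-6\right) 5 = -30$)
$A = -16$ ($A = \left(-4\right) 4 = -16$)
$- 15 \left(5 + t 4 \left(-4\right)\right) 4 A = - 15 \left(5 + \left(-30\right) 4 \left(-4\right)\right) 4 \left(-16\right) = - 15 \left(5 - -480\right) 4 \left(-16\right) = - 15 \left(5 + 480\right) 4 \left(-16\right) = - 15 \cdot 485 \cdot 4 \left(-16\right) = \left(-15\right) 1940 \left(-16\right) = \left(-29100\right) \left(-16\right) = 465600$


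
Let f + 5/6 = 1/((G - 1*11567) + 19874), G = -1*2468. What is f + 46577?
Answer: 1631749429/35034 ≈ 46576.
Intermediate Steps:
G = -2468
f = -29189/35034 (f = -5/6 + 1/((-2468 - 1*11567) + 19874) = -5/6 + 1/((-2468 - 11567) + 19874) = -5/6 + 1/(-14035 + 19874) = -5/6 + 1/5839 = -29189/35034 ≈ -0.83316)
f + 46577 = -29189/35034 + 46577 = 1631749429/35034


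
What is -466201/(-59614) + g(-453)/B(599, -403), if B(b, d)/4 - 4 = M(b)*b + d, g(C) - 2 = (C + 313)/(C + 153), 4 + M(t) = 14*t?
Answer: 1897722482417/242665344540 ≈ 7.8203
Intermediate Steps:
M(t) = -4 + 14*t
g(C) = 2 + (313 + C)/(153 + C) (g(C) = 2 + (C + 313)/(C + 153) = 2 + (313 + C)/(153 + C))
B(b, d) = 16 + 4*d + 4*b*(-4 + 14*b) (B(b, d) = 16 + 4*((-4 + 14*b)*b + d) = 16 + 4*(b*(-4 + 14*b) + d) = 16 + 4*(d + b*(-4 + 14*b)) = 16 + (4*d + 4*b*(-4 + 14*b)) = 16 + 4*d + 4*b*(-4 + 14*b))
-466201/(-59614) + g(-453)/B(599, -403) = -466201/(-59614) + ((619 + 3*(-453))/(153 - 453))/(16 + 4*(-403) + 8*599*(-2 + 7*599)) = -466201*(-1/59614) + ((619 - 1359)/(-300))/(16 - 1612 + 8*599*(-2 + 4193)) = 466201/59614 + (-1/300*(-740))/(16 - 1612 + 8*599*4191) = 466201/59614 + 37/(15*(16 - 1612 + 20083272)) = 466201/59614 + (37/15)/20081676 = 466201/59614 + (37/15)*(1/20081676) = 466201/59614 + 1/8141220 = 1897722482417/242665344540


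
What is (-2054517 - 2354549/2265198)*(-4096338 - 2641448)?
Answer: 15678457962293166095/1132599 ≈ 1.3843e+13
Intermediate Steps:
(-2054517 - 2354549/2265198)*(-4096338 - 2641448) = (-2054517 - 2354549*1/2265198)*(-6737786) = (-2054517 - 2354549/2265198)*(-6737786) = -4653890153915/2265198*(-6737786) = 15678457962293166095/1132599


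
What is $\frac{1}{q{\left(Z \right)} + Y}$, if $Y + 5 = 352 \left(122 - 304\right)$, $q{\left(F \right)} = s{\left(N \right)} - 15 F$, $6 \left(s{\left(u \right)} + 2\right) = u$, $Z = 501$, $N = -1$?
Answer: $- \frac{6}{429517} \approx -1.3969 \cdot 10^{-5}$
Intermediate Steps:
$s{\left(u \right)} = -2 + \frac{u}{6}$
$q{\left(F \right)} = - \frac{13}{6} - 15 F$ ($q{\left(F \right)} = \left(-2 + \frac{1}{6} \left(-1\right)\right) - 15 F = \left(-2 - \frac{1}{6}\right) - 15 F = - \frac{13}{6} - 15 F$)
$Y = -64069$ ($Y = -5 + 352 \left(122 - 304\right) = -5 + 352 \left(-182\right) = -5 - 64064 = -64069$)
$\frac{1}{q{\left(Z \right)} + Y} = \frac{1}{\left(- \frac{13}{6} - 7515\right) - 64069} = \frac{1}{- \frac{45103}{6} - 64069} = \frac{1}{- \frac{429517}{6}} = - \frac{6}{429517}$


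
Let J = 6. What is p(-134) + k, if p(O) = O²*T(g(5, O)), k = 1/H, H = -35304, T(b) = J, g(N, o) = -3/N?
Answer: 3803511743/35304 ≈ 1.0774e+5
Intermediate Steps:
T(b) = 6
k = -1/35304 (k = 1/(-35304) = -1/35304 ≈ -2.8325e-5)
p(O) = 6*O² (p(O) = O²*6 = 6*O²)
p(-134) + k = 6*(-134)² - 1/35304 = 6*17956 - 1/35304 = 107736 - 1/35304 = 3803511743/35304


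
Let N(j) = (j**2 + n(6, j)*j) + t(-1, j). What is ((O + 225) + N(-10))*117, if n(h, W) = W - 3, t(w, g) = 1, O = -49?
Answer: 47619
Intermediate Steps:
n(h, W) = -3 + W
N(j) = 1 + j**2 + j*(-3 + j) (N(j) = (j**2 + (-3 + j)*j) + 1 = (j**2 + j*(-3 + j)) + 1 = 1 + j**2 + j*(-3 + j))
((O + 225) + N(-10))*117 = ((-49 + 225) + (1 + (-10)**2 - 10*(-3 - 10)))*117 = (176 + (1 + 100 - 10*(-13)))*117 = (176 + (1 + 100 + 130))*117 = (176 + 231)*117 = 407*117 = 47619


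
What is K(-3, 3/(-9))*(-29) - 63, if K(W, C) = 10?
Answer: -353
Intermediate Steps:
K(-3, 3/(-9))*(-29) - 63 = 10*(-29) - 63 = -290 - 63 = -353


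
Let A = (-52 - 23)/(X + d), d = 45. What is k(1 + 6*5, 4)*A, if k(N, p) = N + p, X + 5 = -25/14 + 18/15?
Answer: -183750/2759 ≈ -66.600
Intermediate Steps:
X = -391/70 (X = -5 + (-25/14 + 18/15) = -5 + (-25*1/14 + 18*(1/15)) = -5 + (-25/14 + 6/5) = -5 - 41/70 = -391/70 ≈ -5.5857)
A = -5250/2759 (A = (-52 - 23)/(-391/70 + 45) = -75/2759/70 = -75*70/2759 = -5250/2759 ≈ -1.9029)
k(1 + 6*5, 4)*A = ((1 + 6*5) + 4)*(-5250/2759) = ((1 + 30) + 4)*(-5250/2759) = (31 + 4)*(-5250/2759) = 35*(-5250/2759) = -183750/2759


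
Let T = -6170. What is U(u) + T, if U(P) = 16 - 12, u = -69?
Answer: -6166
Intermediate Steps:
U(P) = 4
U(u) + T = 4 - 6170 = -6166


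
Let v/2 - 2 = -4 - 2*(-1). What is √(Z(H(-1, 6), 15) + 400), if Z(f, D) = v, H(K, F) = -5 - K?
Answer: 20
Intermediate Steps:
v = 0 (v = 4 + 2*(-4 - 2*(-1)) = 4 + 2*(-4 + 2) = 4 + 2*(-2) = 4 - 4 = 0)
Z(f, D) = 0
√(Z(H(-1, 6), 15) + 400) = √(0 + 400) = √400 = 20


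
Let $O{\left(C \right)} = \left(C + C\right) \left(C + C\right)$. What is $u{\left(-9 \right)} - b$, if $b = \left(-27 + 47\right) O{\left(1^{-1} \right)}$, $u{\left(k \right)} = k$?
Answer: $-89$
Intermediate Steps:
$O{\left(C \right)} = 4 C^{2}$ ($O{\left(C \right)} = 2 C 2 C = 4 C^{2}$)
$b = 80$ ($b = \left(-27 + 47\right) 4 \left(1^{-1}\right)^{2} = 20 \cdot 4 \cdot 1^{2} = 20 \cdot 4 \cdot 1 = 20 \cdot 4 = 80$)
$u{\left(-9 \right)} - b = -9 - 80 = -89$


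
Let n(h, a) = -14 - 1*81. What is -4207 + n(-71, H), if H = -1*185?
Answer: -4302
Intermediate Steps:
H = -185
n(h, a) = -95 (n(h, a) = -14 - 81 = -95)
-4207 + n(-71, H) = -4207 - 95 = -4302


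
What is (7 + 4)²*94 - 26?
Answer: 11348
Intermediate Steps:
(7 + 4)²*94 - 26 = 11²*94 - 26 = 121*94 - 26 = 11374 - 26 = 11348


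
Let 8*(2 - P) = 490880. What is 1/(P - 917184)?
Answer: -1/978542 ≈ -1.0219e-6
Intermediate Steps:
P = -61358 (P = 2 - ⅛*490880 = 2 - 61360 = -61358)
1/(P - 917184) = 1/(-61358 - 917184) = 1/(-978542) = -1/978542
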